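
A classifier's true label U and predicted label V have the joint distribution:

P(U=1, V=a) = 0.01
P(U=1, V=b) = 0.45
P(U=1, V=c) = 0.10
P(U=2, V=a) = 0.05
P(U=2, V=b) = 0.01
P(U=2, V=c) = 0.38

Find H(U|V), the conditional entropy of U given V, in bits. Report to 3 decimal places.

Chain rule: H(U|V) = H(U,V) − H(V).
Marginals: p(U) = (0.5600, 0.4400), p(V) = (0.0600, 0.4600, 0.4800).
H(U,V) = 1.7300 bits; H(V) = 1.2671 bits.
H(U|V) = 1.7300 − 1.2671 = 0.463 bits.

0.463 bits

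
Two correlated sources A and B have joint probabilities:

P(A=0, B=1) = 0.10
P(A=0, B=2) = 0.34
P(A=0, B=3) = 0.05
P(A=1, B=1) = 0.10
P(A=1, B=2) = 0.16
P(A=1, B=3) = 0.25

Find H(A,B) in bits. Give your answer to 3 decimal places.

H(A,B) = −Σ p(x,y)·log₂ p(x,y) over all 6 cells.
  cell (0,1): −0.10·log₂0.10 = 0.3322
  cell (0,2): −0.34·log₂0.34 = 0.5292
  cell (0,3): −0.05·log₂0.05 = 0.2161
  cell (1,1): −0.10·log₂0.10 = 0.3322
  cell (1,2): −0.16·log₂0.16 = 0.4230
  cell (1,3): −0.25·log₂0.25 = 0.5000
Sum = 2.333 bits.

2.333 bits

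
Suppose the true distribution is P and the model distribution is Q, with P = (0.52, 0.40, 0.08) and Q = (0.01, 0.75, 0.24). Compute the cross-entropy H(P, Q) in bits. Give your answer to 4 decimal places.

3.7855 bits

H(P,Q) = −Σ p·log₂ q.
  −0.52·log₂(0.01) = 3.45481
  −0.40·log₂(0.75) = 0.16601
  −0.08·log₂(0.24) = 0.16471
H(P,Q) = 3.7855 bits.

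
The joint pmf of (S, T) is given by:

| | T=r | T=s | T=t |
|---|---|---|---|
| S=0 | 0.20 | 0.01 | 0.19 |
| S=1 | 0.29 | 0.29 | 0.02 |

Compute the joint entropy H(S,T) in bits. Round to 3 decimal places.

2.135 bits

H(S,T) = −Σ p(x,y)·log₂ p(x,y) over all 6 cells.
  cell (0,r): −0.20·log₂0.20 = 0.4644
  cell (0,s): −0.01·log₂0.01 = 0.0664
  cell (0,t): −0.19·log₂0.19 = 0.4552
  cell (1,r): −0.29·log₂0.29 = 0.5179
  cell (1,s): −0.29·log₂0.29 = 0.5179
  cell (1,t): −0.02·log₂0.02 = 0.1129
Sum = 2.135 bits.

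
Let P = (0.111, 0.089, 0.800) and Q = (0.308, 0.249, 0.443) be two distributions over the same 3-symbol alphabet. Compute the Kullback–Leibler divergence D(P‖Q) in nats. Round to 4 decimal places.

D(P‖Q) = Σ p·ln(p/q).
  0.111·ln(0.111/0.308) = -0.11328
  0.089·ln(0.089/0.249) = -0.09156
  0.800·ln(0.800/0.443) = 0.47283
D(P‖Q) = 0.2680 nats.

0.2680 nats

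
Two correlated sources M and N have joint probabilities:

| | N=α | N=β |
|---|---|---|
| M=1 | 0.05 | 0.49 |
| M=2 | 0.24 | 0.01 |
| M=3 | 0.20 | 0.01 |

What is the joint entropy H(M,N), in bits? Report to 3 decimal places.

1.812 bits

H(M,N) = −Σ p(x,y)·log₂ p(x,y) over all 6 cells.
  cell (1,α): −0.05·log₂0.05 = 0.2161
  cell (1,β): −0.49·log₂0.49 = 0.5043
  cell (2,α): −0.24·log₂0.24 = 0.4941
  cell (2,β): −0.01·log₂0.01 = 0.0664
  cell (3,α): −0.20·log₂0.20 = 0.4644
  cell (3,β): −0.01·log₂0.01 = 0.0664
Sum = 1.812 bits.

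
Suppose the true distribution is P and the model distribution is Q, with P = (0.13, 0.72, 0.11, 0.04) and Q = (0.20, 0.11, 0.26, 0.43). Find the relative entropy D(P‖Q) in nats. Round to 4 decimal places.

D(P‖Q) = Σ p·ln(p/q).
  0.13·ln(0.13/0.20) = -0.05600
  0.72·ln(0.72/0.11) = 1.35272
  0.11·ln(0.11/0.26) = -0.09462
  0.04·ln(0.04/0.43) = -0.09500
D(P‖Q) = 1.1071 nats.

1.1071 nats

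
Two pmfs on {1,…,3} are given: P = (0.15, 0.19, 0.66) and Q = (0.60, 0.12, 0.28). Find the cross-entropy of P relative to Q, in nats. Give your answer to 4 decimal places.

H(P,Q) = −Σ p·ln q.
  −0.15·ln(0.60) = 0.07662
  −0.19·ln(0.12) = 0.40285
  −0.66·ln(0.28) = 0.84016
H(P,Q) = 1.3196 nats.

1.3196 nats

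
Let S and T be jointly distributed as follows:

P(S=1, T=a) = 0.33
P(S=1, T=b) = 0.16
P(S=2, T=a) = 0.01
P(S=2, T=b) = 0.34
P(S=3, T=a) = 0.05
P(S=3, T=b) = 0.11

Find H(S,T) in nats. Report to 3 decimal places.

H(S,T) = −Σ p(x,y)·ln p(x,y) over all 6 cells.
  cell (1,a): −0.33·ln0.33 = 0.3659
  cell (1,b): −0.16·ln0.16 = 0.2932
  cell (2,a): −0.01·ln0.01 = 0.0461
  cell (2,b): −0.34·ln0.34 = 0.3668
  cell (3,a): −0.05·ln0.05 = 0.1498
  cell (3,b): −0.11·ln0.11 = 0.2428
Sum = 1.465 nats.

1.465 nats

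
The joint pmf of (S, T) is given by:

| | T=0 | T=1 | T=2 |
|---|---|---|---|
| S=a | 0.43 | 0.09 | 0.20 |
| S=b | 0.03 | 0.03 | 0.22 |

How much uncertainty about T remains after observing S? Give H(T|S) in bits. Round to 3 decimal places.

1.229 bits

Marginals: p(S) = (0.7200, 0.2800), p(T) = (0.4600, 0.1200, 0.4200).
H(T|S) = Σ p(S) · H(T|S=·).
  S=a: p=0.7200, H(T|S=a) = 1.3325
  S=b: p=0.2800, H(T|S=b) = 0.9639
Weighted sum = 1.229 bits.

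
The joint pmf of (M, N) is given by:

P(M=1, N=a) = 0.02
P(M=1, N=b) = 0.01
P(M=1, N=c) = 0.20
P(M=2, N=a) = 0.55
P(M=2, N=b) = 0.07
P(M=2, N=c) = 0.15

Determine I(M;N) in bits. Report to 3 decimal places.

Marginals: p(M) = (0.2300, 0.7700), p(N) = (0.5700, 0.0800, 0.3500).
I(M;N) = H(M) + H(N) − H(M,N).
H(M) = 0.7780, H(N) = 1.2839, H(M,N) = 1.7972.
I(M;N) = 0.7780 + 1.2839 − 1.7972 = 0.265 bits.

0.265 bits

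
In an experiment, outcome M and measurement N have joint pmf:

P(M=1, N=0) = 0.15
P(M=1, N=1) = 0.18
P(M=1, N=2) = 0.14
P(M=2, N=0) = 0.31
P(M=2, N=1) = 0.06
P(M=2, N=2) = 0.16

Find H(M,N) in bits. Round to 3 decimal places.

H(M,N) = −Σ p(x,y)·log₂ p(x,y) over all 6 cells.
  cell (1,0): −0.15·log₂0.15 = 0.4105
  cell (1,1): −0.18·log₂0.18 = 0.4453
  cell (1,2): −0.14·log₂0.14 = 0.3971
  cell (2,0): −0.31·log₂0.31 = 0.5238
  cell (2,1): −0.06·log₂0.06 = 0.2435
  cell (2,2): −0.16·log₂0.16 = 0.4230
Sum = 2.443 bits.

2.443 bits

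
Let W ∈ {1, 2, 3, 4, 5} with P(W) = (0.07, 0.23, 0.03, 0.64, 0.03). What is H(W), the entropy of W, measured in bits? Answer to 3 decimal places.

H(W) = −Σ p·log₂ p.
  −(0.07)·log₂(0.07) = 0.2686
  −(0.23)·log₂(0.23) = 0.4877
  −(0.03)·log₂(0.03) = 0.1518
  −(0.64)·log₂(0.64) = 0.4121
  −(0.03)·log₂(0.03) = 0.1518
Sum: 0.2686 + 0.4877 + 0.1518 + 0.4121 + 0.1518 = 1.472 bits.

1.472 bits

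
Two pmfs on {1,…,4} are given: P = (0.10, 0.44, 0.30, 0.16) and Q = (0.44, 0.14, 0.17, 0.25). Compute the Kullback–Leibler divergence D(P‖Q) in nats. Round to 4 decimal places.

D(P‖Q) = Σ p·ln(p/q).
  0.10·ln(0.10/0.44) = -0.14816
  0.44·ln(0.44/0.14) = 0.50386
  0.30·ln(0.30/0.17) = 0.17040
  0.16·ln(0.16/0.25) = -0.07141
D(P‖Q) = 0.4547 nats.

0.4547 nats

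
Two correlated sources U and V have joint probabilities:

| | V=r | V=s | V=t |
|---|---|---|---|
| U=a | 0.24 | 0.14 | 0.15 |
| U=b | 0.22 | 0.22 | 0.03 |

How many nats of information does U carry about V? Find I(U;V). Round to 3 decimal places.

0.051 nats

Marginals: p(U) = (0.5300, 0.4700), p(V) = (0.4600, 0.3600, 0.1800).
I(U;V) = Σ p(x,y)·ln[p(x,y)/(p(x)p(y))].
  (a,r): 0.24·ln(0.9844) = -0.0038
  (a,s): 0.14·ln(0.7338) = -0.0433
  (a,t): 0.15·ln(1.5723) = 0.0679
  (b,r): 0.22·ln(1.0176) = 0.0038
  (b,s): 0.22·ln(1.3002) = 0.0578
  (b,t): 0.03·ln(0.3546) = -0.0311
Sum = 0.051 nats.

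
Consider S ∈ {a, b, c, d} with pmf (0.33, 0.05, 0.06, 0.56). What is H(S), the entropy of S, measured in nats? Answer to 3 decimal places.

1.009 nats

H(S) = −Σ p·ln p.
  −(0.33)·ln(0.33) = 0.3659
  −(0.05)·ln(0.05) = 0.1498
  −(0.06)·ln(0.06) = 0.1688
  −(0.56)·ln(0.56) = 0.3247
Sum: 0.3659 + 0.1498 + 0.1688 + 0.3247 = 1.009 nats.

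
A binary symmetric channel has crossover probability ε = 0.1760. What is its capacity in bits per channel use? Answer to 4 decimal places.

0.3288 bits

Binary symmetric channel: C = 1 − h₂(ε) where h₂ is the binary entropy function.
h₂(0.1760) = −0.1760·log₂0.1760 − 0.8240·log₂0.8240 = 0.6712.
C = 1 − 0.6712 = 0.3288 bits per channel use.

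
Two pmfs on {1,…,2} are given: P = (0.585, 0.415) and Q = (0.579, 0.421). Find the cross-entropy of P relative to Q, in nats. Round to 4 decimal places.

H(P,Q) = −Σ p·ln q.
  −0.585·ln(0.579) = 0.31967
  −0.415·ln(0.421) = 0.35903
H(P,Q) = 0.6787 nats.

0.6787 nats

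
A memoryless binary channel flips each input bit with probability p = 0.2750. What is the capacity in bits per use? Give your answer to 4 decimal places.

Binary symmetric channel: C = 1 − h₂(ε) where h₂ is the binary entropy function.
h₂(0.2750) = −0.2750·log₂0.2750 − 0.7250·log₂0.7250 = 0.8485.
C = 1 − 0.8485 = 0.1515 bits per channel use.

0.1515 bits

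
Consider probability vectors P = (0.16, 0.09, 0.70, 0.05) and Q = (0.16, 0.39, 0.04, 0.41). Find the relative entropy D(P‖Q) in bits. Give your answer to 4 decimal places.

2.5483 bits

D(P‖Q) = Σ p·log₂(p/q).
  0.16·log₂(0.16/0.16) = 0.00000
  0.09·log₂(0.09/0.39) = -0.19039
  0.70·log₂(0.70/0.04) = 2.89050
  0.05·log₂(0.05/0.41) = -0.15178
D(P‖Q) = 2.5483 bits.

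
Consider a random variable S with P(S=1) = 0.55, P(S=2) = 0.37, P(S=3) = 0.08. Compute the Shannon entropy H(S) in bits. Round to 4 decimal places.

1.2966 bits

H(S) = −Σ p·log₂ p.
  −(0.55)·log₂(0.55) = 0.47437
  −(0.37)·log₂(0.37) = 0.53073
  −(0.08)·log₂(0.08) = 0.29151
Sum: 0.47437 + 0.53073 + 0.29151 = 1.2966 bits.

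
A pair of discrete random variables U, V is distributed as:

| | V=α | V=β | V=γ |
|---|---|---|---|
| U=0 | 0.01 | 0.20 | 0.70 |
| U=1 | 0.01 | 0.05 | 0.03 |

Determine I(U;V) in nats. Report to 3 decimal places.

Marginals: p(U) = (0.9100, 0.0900), p(V) = (0.0200, 0.2500, 0.7300).
I(U;V) = Σ p(x,y)·ln[p(x,y)/(p(x)p(y))].
  (0,α): 0.01·ln(0.5495) = -0.0060
  (0,β): 0.20·ln(0.8791) = -0.0258
  (0,γ): 0.70·ln(1.0537) = 0.0366
  (1,α): 0.01·ln(5.5556) = 0.0171
  (1,β): 0.05·ln(2.2222) = 0.0399
  (1,γ): 0.03·ln(0.4566) = -0.0235
Sum = 0.038 nats.

0.038 nats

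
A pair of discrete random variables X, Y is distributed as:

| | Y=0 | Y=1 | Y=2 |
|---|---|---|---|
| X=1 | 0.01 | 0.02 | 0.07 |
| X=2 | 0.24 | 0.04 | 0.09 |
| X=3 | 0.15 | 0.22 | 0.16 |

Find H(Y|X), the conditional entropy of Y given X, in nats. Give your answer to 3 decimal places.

0.975 nats

Marginals: p(X) = (0.1000, 0.3700, 0.5300), p(Y) = (0.4000, 0.2800, 0.3200).
H(Y|X) = Σ p(X) · H(Y|X=·).
  X=1: p=0.1000, H(Y|X=1) = 0.8018
  X=2: p=0.3700, H(Y|X=2) = 0.8651
  X=3: p=0.5300, H(Y|X=3) = 1.0838
Weighted sum = 0.975 nats.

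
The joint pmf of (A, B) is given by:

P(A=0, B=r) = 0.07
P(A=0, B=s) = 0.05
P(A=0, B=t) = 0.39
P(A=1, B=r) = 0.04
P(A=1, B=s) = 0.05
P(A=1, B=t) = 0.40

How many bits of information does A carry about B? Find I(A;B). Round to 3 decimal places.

0.006 bits

Marginals: p(A) = (0.5100, 0.4900), p(B) = (0.1100, 0.1000, 0.7900).
I(A;B) = H(A) + H(B) − H(A,B).
H(A) = 0.9997, H(B) = 0.9511, H(A,B) = 1.9451.
I(A;B) = 0.9997 + 0.9511 − 1.9451 = 0.006 bits.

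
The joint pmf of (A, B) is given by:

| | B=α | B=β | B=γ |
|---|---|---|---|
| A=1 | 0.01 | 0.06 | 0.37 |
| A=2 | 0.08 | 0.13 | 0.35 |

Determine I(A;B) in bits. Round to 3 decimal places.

0.054 bits

Marginals: p(A) = (0.4400, 0.5600), p(B) = (0.0900, 0.1900, 0.7200).
I(A;B) = H(A) + H(B) − H(A,B).
H(A) = 0.9896, H(B) = 1.1091, H(A,B) = 2.0450.
I(A;B) = 0.9896 + 1.1091 − 2.0450 = 0.054 bits.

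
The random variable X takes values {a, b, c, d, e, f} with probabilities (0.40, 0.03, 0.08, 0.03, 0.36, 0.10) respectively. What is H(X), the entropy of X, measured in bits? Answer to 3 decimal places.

H(X) = −Σ p·log₂ p.
  −(0.40)·log₂(0.40) = 0.5288
  −(0.03)·log₂(0.03) = 0.1518
  −(0.08)·log₂(0.08) = 0.2915
  −(0.03)·log₂(0.03) = 0.1518
  −(0.36)·log₂(0.36) = 0.5306
  −(0.10)·log₂(0.10) = 0.3322
Sum: 0.5288 + 0.1518 + 0.2915 + 0.1518 + 0.5306 + 0.3322 = 1.987 bits.

1.987 bits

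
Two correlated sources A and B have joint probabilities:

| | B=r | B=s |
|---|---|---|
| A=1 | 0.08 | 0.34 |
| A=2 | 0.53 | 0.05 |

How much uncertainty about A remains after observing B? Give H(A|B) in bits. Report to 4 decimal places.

0.5574 bits

Marginals: p(A) = (0.4200, 0.5800), p(B) = (0.6100, 0.3900).
H(A|B) = Σ p(B) · H(A|B=·).
  B=r: p=0.6100, H(A|B=r) = 0.5606
  B=s: p=0.3900, H(A|B=s) = 0.5525
Weighted sum = 0.5574 bits.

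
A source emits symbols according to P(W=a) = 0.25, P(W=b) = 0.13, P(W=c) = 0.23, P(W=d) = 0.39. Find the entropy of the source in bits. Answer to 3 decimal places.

1.900 bits

H(W) = −Σ p·log₂ p.
  −(0.25)·log₂(0.25) = 0.5000
  −(0.13)·log₂(0.13) = 0.3826
  −(0.23)·log₂(0.23) = 0.4877
  −(0.39)·log₂(0.39) = 0.5298
Sum: 0.5000 + 0.3826 + 0.4877 + 0.5298 = 1.900 bits.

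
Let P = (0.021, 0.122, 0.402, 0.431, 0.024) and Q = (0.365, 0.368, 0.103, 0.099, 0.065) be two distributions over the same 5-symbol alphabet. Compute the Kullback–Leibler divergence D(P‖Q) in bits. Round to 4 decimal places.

1.3891 bits

D(P‖Q) = Σ p·log₂(p/q).
  0.021·log₂(0.021/0.365) = -0.08651
  0.122·log₂(0.122/0.368) = -0.19432
  0.402·log₂(0.402/0.103) = 0.78975
  0.431·log₂(0.431/0.099) = 0.91466
  0.024·log₂(0.024/0.065) = -0.03450
D(P‖Q) = 1.3891 bits.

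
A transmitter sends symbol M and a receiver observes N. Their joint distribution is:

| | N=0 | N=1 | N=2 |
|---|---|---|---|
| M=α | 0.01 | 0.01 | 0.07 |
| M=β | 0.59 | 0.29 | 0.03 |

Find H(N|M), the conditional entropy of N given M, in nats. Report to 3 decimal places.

0.751 nats

Marginals: p(M) = (0.0900, 0.9100), p(N) = (0.6000, 0.3000, 0.1000).
H(N|M) = Σ p(M) · H(N|M=·).
  M=α: p=0.0900, H(N|M=α) = 0.6837
  M=β: p=0.9100, H(N|M=β) = 0.7579
Weighted sum = 0.751 nats.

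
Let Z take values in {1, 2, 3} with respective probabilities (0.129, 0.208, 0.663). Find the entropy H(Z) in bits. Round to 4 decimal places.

H(Z) = −Σ p·log₂ p.
  −(0.129)·log₂(0.129) = 0.38114
  −(0.208)·log₂(0.208) = 0.47119
  −(0.663)·log₂(0.663) = 0.39311
Sum: 0.38114 + 0.47119 + 0.39311 = 1.2454 bits.

1.2454 bits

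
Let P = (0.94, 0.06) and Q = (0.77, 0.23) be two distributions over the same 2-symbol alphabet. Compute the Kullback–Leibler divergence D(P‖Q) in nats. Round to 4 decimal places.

D(P‖Q) = Σ p·ln(p/q).
  0.94·ln(0.94/0.77) = 0.18752
  0.06·ln(0.06/0.23) = -0.08062
D(P‖Q) = 0.1069 nats.

0.1069 nats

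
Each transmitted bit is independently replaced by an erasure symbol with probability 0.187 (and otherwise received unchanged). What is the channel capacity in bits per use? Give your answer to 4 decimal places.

0.8130 bits

Binary erasure channel: capacity C = 1 − ε.
C = 1 − 0.187 = 0.8130 bits per channel use.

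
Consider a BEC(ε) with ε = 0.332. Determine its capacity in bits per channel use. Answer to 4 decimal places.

0.6680 bits

Binary erasure channel: capacity C = 1 − ε.
C = 1 − 0.332 = 0.6680 bits per channel use.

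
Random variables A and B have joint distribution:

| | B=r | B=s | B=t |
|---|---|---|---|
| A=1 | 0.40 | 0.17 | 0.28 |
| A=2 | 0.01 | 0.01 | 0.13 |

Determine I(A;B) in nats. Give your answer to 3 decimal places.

0.081 nats

Marginals: p(A) = (0.8500, 0.1500), p(B) = (0.4100, 0.1800, 0.4100).
I(A;B) = H(A) + H(B) − H(A,B).
H(A) = 0.4227, H(B) = 1.0398, H(A,B) = 1.3815.
I(A;B) = 0.4227 + 1.0398 − 1.3815 = 0.081 nats.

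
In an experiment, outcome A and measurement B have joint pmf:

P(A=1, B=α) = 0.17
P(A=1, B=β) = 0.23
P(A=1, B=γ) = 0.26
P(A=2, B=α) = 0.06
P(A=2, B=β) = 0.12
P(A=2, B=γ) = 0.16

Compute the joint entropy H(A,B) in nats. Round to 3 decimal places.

H(A,B) = −Σ p(x,y)·ln p(x,y) over all 6 cells.
  cell (1,α): −0.17·ln0.17 = 0.3012
  cell (1,β): −0.23·ln0.23 = 0.3380
  cell (1,γ): −0.26·ln0.26 = 0.3502
  cell (2,α): −0.06·ln0.06 = 0.1688
  cell (2,β): −0.12·ln0.12 = 0.2544
  cell (2,γ): −0.16·ln0.16 = 0.2932
Sum = 1.706 nats.

1.706 nats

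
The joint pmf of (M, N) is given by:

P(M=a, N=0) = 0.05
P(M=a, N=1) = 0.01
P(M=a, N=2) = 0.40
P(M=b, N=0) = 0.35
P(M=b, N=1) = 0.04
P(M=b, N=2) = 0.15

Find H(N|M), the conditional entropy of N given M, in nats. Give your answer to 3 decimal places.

0.653 nats

Chain rule: H(N|M) = H(M,N) − H(M).
Marginals: p(M) = (0.4600, 0.5400), p(N) = (0.4000, 0.0500, 0.5500).
H(M,N) = 1.3431 nats; H(M) = 0.6899 nats.
H(N|M) = 1.3431 − 0.6899 = 0.653 nats.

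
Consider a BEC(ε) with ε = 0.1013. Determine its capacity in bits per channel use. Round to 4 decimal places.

Binary erasure channel: capacity C = 1 − ε.
C = 1 − 0.1013 = 0.8987 bits per channel use.

0.8987 bits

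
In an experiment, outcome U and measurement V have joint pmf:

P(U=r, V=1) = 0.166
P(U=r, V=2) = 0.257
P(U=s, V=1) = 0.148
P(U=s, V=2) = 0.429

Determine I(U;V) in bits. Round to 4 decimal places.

Marginals: p(U) = (0.4230, 0.5770), p(V) = (0.3140, 0.6860).
I(U;V) = Σ p(x,y)·log₂[p(x,y)/(p(x)p(y))].
  (r,1): 0.166·log₂(1.2498) = 0.05340
  (r,2): 0.257·log₂(0.8857) = -0.04502
  (s,1): 0.148·log₂(0.8169) = -0.04319
  (s,2): 0.429·log₂(1.0838) = 0.04982
Sum = 0.0150 bits.

0.0150 bits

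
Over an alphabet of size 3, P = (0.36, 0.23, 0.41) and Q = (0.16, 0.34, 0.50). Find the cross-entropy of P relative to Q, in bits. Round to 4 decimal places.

H(P,Q) = −Σ p·log₂ q.
  −0.36·log₂(0.16) = 0.95179
  −0.23·log₂(0.34) = 0.35797
  −0.41·log₂(0.50) = 0.41000
H(P,Q) = 1.7198 bits.

1.7198 bits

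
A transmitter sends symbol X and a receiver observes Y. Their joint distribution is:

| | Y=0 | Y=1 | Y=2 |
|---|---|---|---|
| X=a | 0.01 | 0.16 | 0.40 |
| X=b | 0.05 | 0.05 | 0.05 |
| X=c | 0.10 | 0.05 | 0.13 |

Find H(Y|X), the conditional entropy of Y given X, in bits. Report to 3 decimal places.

1.210 bits

Chain rule: H(Y|X) = H(X,Y) − H(X).
Marginals: p(X) = (0.5700, 0.1500, 0.2800), p(Y) = (0.1600, 0.2600, 0.5800).
H(X,Y) = 2.5974 bits; H(X) = 1.3870 bits.
H(Y|X) = 2.5974 − 1.3870 = 1.210 bits.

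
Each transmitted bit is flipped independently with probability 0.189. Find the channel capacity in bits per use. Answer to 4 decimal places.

0.3006 bits

Binary symmetric channel: C = 1 − h₂(ε) where h₂ is the binary entropy function.
h₂(0.189) = −0.189·log₂0.189 − 0.811·log₂0.811 = 0.6994.
C = 1 − 0.6994 = 0.3006 bits per channel use.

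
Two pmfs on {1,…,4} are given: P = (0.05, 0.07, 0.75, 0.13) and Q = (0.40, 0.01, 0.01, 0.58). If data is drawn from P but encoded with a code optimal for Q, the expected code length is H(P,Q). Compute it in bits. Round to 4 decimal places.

H(P,Q) = −Σ p·log₂ q.
  −0.05·log₂(0.40) = 0.06610
  −0.07·log₂(0.01) = 0.46507
  −0.75·log₂(0.01) = 4.98289
  −0.13·log₂(0.58) = 0.10216
H(P,Q) = 5.6162 bits.

5.6162 bits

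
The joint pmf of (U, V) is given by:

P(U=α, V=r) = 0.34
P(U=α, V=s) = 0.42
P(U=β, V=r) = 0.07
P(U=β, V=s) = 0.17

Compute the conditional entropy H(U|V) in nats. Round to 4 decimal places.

Marginals: p(U) = (0.7600, 0.2400), p(V) = (0.4100, 0.5900).
H(U|V) = Σ p(V) · H(U|V=·).
  V=r: p=0.4100, H(U|V=r) = 0.4570
  V=s: p=0.5900, H(U|V=s) = 0.6005
Weighted sum = 0.5417 nats.

0.5417 nats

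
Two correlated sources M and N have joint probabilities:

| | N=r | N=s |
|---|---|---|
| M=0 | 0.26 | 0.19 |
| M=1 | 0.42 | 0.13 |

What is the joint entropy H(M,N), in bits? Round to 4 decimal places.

1.8688 bits

H(M,N) = −Σ p(x,y)·log₂ p(x,y) over all 4 cells.
  cell (0,r): −0.26·log₂0.26 = 0.50529
  cell (0,s): −0.19·log₂0.19 = 0.45523
  cell (1,r): −0.42·log₂0.42 = 0.52565
  cell (1,s): −0.13·log₂0.13 = 0.38264
Sum = 1.8688 bits.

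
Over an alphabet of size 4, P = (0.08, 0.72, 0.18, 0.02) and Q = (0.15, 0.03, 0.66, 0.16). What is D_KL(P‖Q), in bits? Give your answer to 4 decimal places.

D(P‖Q) = Σ p·log₂(p/q).
  0.08·log₂(0.08/0.15) = -0.07255
  0.72·log₂(0.72/0.03) = 3.30117
  0.18·log₂(0.18/0.66) = -0.33740
  0.02·log₂(0.02/0.16) = -0.06000
D(P‖Q) = 2.8312 bits.

2.8312 bits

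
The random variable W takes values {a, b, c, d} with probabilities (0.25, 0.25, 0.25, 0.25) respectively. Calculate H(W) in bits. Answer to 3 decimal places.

2.000 bits

H(W) = −Σ p·log₂ p.
  −(0.25)·log₂(0.25) = 0.5000
  −(0.25)·log₂(0.25) = 0.5000
  −(0.25)·log₂(0.25) = 0.5000
  −(0.25)·log₂(0.25) = 0.5000
Sum: 0.5000 + 0.5000 + 0.5000 + 0.5000 = 2.000 bits.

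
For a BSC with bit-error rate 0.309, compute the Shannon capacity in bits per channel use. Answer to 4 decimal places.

Binary symmetric channel: C = 1 − h₂(ε) where h₂ is the binary entropy function.
h₂(0.309) = −0.309·log₂0.309 − 0.691·log₂0.691 = 0.8920.
C = 1 − 0.8920 = 0.1080 bits per channel use.

0.1080 bits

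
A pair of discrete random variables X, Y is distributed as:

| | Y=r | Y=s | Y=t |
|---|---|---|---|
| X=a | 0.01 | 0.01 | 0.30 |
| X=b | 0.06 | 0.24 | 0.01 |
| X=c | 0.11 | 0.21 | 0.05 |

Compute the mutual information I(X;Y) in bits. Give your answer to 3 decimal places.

Marginals: p(X) = (0.3200, 0.3100, 0.3700), p(Y) = (0.1800, 0.4600, 0.3600).
I(X;Y) = Σ p(x,y)·log₂[p(x,y)/(p(x)p(y))].
  (a,r): 0.01·log₂(0.1736) = -0.0253
  (a,s): 0.01·log₂(0.0679) = -0.0388
  (a,t): 0.30·log₂(2.6042) = 0.4142
  (b,r): 0.06·log₂(1.0753) = 0.0063
  (b,s): 0.24·log₂(1.6830) = 0.1803
  (b,t): 0.01·log₂(0.0896) = -0.0348
  (c,r): 0.11·log₂(1.6517) = 0.0796
  (c,s): 0.21·log₂(1.2338) = 0.0637
  (c,t): 0.05·log₂(0.3754) = -0.0707
Sum = 0.575 bits.

0.575 bits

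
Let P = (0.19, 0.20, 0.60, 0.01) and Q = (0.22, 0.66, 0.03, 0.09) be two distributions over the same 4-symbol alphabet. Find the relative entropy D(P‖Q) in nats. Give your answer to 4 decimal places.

1.5088 nats

D(P‖Q) = Σ p·ln(p/q).
  0.19·ln(0.19/0.22) = -0.02785
  0.20·ln(0.20/0.66) = -0.23878
  0.60·ln(0.60/0.03) = 1.79744
  0.01·ln(0.01/0.09) = -0.02197
D(P‖Q) = 1.5088 nats.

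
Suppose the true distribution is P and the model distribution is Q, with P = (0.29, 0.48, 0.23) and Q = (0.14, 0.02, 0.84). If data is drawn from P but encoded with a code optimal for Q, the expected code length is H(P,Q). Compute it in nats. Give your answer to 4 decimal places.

H(P,Q) = −Σ p·ln q.
  −0.29·ln(0.14) = 0.57017
  −0.48·ln(0.02) = 1.87777
  −0.23·ln(0.84) = 0.04010
H(P,Q) = 2.4880 nats.

2.4880 nats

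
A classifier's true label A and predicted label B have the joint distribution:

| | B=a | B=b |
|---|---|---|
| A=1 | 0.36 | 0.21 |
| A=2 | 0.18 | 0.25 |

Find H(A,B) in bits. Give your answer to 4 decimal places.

H(A,B) = −Σ p(x,y)·log₂ p(x,y) over all 4 cells.
  cell (1,a): −0.36·log₂0.36 = 0.53062
  cell (1,b): −0.21·log₂0.21 = 0.47282
  cell (2,a): −0.18·log₂0.18 = 0.44531
  cell (2,b): −0.25·log₂0.25 = 0.50000
Sum = 1.9487 bits.

1.9487 bits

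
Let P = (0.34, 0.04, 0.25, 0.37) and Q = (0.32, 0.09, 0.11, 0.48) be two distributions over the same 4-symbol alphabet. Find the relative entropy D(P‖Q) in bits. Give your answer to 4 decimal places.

0.1401 bits

D(P‖Q) = Σ p·log₂(p/q).
  0.34·log₂(0.34/0.32) = 0.02974
  0.04·log₂(0.04/0.09) = -0.04680
  0.25·log₂(0.25/0.11) = 0.29611
  0.37·log₂(0.37/0.48) = -0.13894
D(P‖Q) = 0.1401 bits.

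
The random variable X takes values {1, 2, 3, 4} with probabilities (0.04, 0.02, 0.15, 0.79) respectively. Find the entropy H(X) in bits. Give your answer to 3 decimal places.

0.978 bits

H(X) = −Σ p·log₂ p.
  −(0.04)·log₂(0.04) = 0.1858
  −(0.02)·log₂(0.02) = 0.1129
  −(0.15)·log₂(0.15) = 0.4105
  −(0.79)·log₂(0.79) = 0.2687
Sum: 0.1858 + 0.1129 + 0.4105 + 0.2687 = 0.978 bits.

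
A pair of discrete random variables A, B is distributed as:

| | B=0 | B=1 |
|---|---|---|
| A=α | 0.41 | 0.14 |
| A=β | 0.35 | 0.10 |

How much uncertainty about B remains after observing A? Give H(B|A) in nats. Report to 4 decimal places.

Marginals: p(A) = (0.5500, 0.4500), p(B) = (0.7600, 0.2400).
H(B|A) = Σ p(A) · H(B|A=·).
  A=α: p=0.5500, H(B|A=α) = 0.5673
  A=β: p=0.4500, H(B|A=β) = 0.5297
Weighted sum = 0.5504 nats.

0.5504 nats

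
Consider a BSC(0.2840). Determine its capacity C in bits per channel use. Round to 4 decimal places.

0.1392 bits

Binary symmetric channel: C = 1 − h₂(ε) where h₂ is the binary entropy function.
h₂(0.2840) = −0.2840·log₂0.2840 − 0.7160·log₂0.7160 = 0.8608.
C = 1 − 0.8608 = 0.1392 bits per channel use.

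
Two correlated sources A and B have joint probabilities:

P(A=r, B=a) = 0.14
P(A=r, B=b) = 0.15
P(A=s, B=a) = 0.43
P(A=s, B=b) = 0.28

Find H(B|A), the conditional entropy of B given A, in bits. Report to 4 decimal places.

Marginals: p(A) = (0.2900, 0.7100), p(B) = (0.5700, 0.4300).
H(B|A) = Σ p(A) · H(B|A=·).
  A=r: p=0.2900, H(B|A=r) = 0.9991
  A=s: p=0.7100, H(B|A=s) = 0.9676
Weighted sum = 0.9767 bits.

0.9767 bits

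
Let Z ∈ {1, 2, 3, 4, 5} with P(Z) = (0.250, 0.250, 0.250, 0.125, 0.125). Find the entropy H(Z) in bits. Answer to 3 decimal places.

2.250 bits

H(Z) = −Σ p·log₂ p.
  −(0.250)·log₂(0.250) = 0.5000
  −(0.250)·log₂(0.250) = 0.5000
  −(0.250)·log₂(0.250) = 0.5000
  −(0.125)·log₂(0.125) = 0.3750
  −(0.125)·log₂(0.125) = 0.3750
Sum: 0.5000 + 0.5000 + 0.5000 + 0.3750 + 0.3750 = 2.250 bits.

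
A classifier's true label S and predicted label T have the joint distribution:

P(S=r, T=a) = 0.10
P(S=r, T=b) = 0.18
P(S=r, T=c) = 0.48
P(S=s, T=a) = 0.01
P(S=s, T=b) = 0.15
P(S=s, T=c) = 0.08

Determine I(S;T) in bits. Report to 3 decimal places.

0.087 bits

Marginals: p(S) = (0.7600, 0.2400), p(T) = (0.1100, 0.3300, 0.5600).
I(S;T) = H(S) + H(T) − H(S,T).
H(S) = 0.7950, H(T) = 1.3465, H(S,T) = 2.0543.
I(S;T) = 0.7950 + 1.3465 − 2.0543 = 0.087 bits.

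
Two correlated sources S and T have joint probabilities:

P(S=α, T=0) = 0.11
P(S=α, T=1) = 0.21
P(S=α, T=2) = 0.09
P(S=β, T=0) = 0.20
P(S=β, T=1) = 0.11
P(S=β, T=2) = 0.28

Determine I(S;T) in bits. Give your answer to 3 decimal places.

Marginals: p(S) = (0.4100, 0.5900), p(T) = (0.3100, 0.3200, 0.3700).
I(S;T) = H(S) + H(T) − H(S,T).
H(S) = 0.9765, H(T) = 1.5806, H(S,T) = 2.4647.
I(S;T) = 0.9765 + 1.5806 − 2.4647 = 0.092 bits.

0.092 bits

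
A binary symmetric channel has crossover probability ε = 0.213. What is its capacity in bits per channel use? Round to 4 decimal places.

0.2528 bits

Binary symmetric channel: C = 1 − h₂(ε) where h₂ is the binary entropy function.
h₂(0.213) = −0.213·log₂0.213 − 0.787·log₂0.787 = 0.7472.
C = 1 − 0.7472 = 0.2528 bits per channel use.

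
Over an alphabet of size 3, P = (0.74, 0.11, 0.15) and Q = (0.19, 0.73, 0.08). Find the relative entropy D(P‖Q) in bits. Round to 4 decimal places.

1.2872 bits

D(P‖Q) = Σ p·log₂(p/q).
  0.74·log₂(0.74/0.19) = 1.45153
  0.11·log₂(0.11/0.73) = -0.30034
  0.15·log₂(0.15/0.08) = 0.13603
D(P‖Q) = 1.2872 bits.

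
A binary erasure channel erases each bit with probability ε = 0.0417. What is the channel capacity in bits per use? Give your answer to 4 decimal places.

Binary erasure channel: capacity C = 1 − ε.
C = 1 − 0.0417 = 0.9583 bits per channel use.

0.9583 bits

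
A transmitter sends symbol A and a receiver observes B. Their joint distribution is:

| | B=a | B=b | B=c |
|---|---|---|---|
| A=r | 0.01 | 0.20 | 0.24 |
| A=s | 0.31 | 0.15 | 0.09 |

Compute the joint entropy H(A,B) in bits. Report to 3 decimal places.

H(A,B) = −Σ p(x,y)·log₂ p(x,y) over all 6 cells.
  cell (r,a): −0.01·log₂0.01 = 0.0664
  cell (r,b): −0.20·log₂0.20 = 0.4644
  cell (r,c): −0.24·log₂0.24 = 0.4941
  cell (s,a): −0.31·log₂0.31 = 0.5238
  cell (s,b): −0.15·log₂0.15 = 0.4105
  cell (s,c): −0.09·log₂0.09 = 0.3127
Sum = 2.272 bits.

2.272 bits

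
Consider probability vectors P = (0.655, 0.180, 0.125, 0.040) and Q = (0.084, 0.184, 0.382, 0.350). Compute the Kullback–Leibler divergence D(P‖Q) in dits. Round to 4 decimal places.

0.4842 dits

D(P‖Q) = Σ p·log₁₀(p/q).
  0.655·log₁₀(0.655/0.084) = 0.58424
  0.180·log₁₀(0.180/0.184) = -0.00172
  0.125·log₁₀(0.125/0.382) = -0.06064
  0.040·log₁₀(0.040/0.350) = -0.03768
D(P‖Q) = 0.4842 dits.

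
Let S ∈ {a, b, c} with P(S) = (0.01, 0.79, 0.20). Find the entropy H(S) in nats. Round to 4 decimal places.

0.5542 nats

H(S) = −Σ p·ln p.
  −(0.01)·ln(0.01) = 0.04605
  −(0.79)·ln(0.79) = 0.18622
  −(0.20)·ln(0.20) = 0.32189
Sum: 0.04605 + 0.18622 + 0.32189 = 0.5542 nats.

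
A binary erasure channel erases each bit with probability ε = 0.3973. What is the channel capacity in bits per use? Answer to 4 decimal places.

0.6027 bits

Binary erasure channel: capacity C = 1 − ε.
C = 1 − 0.3973 = 0.6027 bits per channel use.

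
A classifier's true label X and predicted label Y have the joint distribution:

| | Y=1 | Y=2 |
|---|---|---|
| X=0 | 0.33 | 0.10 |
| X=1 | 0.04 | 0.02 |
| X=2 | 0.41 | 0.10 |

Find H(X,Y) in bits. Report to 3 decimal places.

H(X,Y) = −Σ p(x,y)·log₂ p(x,y) over all 6 cells.
  cell (0,1): −0.33·log₂0.33 = 0.5278
  cell (0,2): −0.10·log₂0.10 = 0.3322
  cell (1,1): −0.04·log₂0.04 = 0.1858
  cell (1,2): −0.02·log₂0.02 = 0.1129
  cell (2,1): −0.41·log₂0.41 = 0.5274
  cell (2,2): −0.10·log₂0.10 = 0.3322
Sum = 2.018 bits.

2.018 bits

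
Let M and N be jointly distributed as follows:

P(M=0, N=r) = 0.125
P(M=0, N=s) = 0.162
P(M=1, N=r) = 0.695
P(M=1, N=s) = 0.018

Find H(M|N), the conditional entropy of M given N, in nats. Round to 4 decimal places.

0.4086 nats

Marginals: p(M) = (0.2870, 0.7130), p(N) = (0.8200, 0.1800).
H(M|N) = Σ p(N) · H(M|N=·).
  N=r: p=0.8200, H(M|N=r) = 0.4269
  N=s: p=0.1800, H(M|N=s) = 0.3251
Weighted sum = 0.4086 nats.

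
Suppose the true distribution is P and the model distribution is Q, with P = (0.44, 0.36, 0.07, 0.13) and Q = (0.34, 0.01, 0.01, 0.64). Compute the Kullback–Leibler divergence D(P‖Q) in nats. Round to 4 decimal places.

1.3325 nats

D(P‖Q) = Σ p·ln(p/q).
  0.44·ln(0.44/0.34) = 0.11344
  0.36·ln(0.36/0.01) = 1.29007
  0.07·ln(0.07/0.01) = 0.13621
  0.13·ln(0.13/0.64) = -0.20721
D(P‖Q) = 1.3325 nats.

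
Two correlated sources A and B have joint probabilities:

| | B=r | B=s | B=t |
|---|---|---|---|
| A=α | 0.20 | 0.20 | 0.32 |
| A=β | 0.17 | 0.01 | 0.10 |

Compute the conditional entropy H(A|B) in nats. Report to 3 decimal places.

Marginals: p(A) = (0.7200, 0.2800), p(B) = (0.3700, 0.2100, 0.4200).
H(A|B) = Σ p(B) · H(A|B=·).
  B=r: p=0.3700, H(A|B=r) = 0.6899
  B=s: p=0.2100, H(A|B=s) = 0.1914
  B=t: p=0.4200, H(A|B=t) = 0.5489
Weighted sum = 0.526 nats.

0.526 nats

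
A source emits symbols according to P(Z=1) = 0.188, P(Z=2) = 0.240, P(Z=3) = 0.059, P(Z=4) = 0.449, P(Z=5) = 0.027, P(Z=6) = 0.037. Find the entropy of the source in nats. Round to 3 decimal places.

H(Z) = −Σ p·ln p.
  −(0.188)·ln(0.188) = 0.3142
  −(0.240)·ln(0.240) = 0.3425
  −(0.059)·ln(0.059) = 0.1670
  −(0.449)·ln(0.449) = 0.3595
  −(0.027)·ln(0.027) = 0.0975
  −(0.037)·ln(0.037) = 0.1220
Sum: 0.3142 + 0.3425 + 0.1670 + 0.3595 + 0.0975 + 0.1220 = 1.403 nats.

1.403 nats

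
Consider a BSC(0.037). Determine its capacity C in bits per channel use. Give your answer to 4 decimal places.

0.7716 bits

Binary symmetric channel: C = 1 − h₂(ε) where h₂ is the binary entropy function.
h₂(0.037) = −0.037·log₂0.037 − 0.963·log₂0.963 = 0.2284.
C = 1 − 0.2284 = 0.7716 bits per channel use.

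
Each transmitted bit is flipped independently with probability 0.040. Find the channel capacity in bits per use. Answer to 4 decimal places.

Binary symmetric channel: C = 1 − h₂(ε) where h₂ is the binary entropy function.
h₂(0.040) = −0.040·log₂0.040 − 0.960·log₂0.960 = 0.2423.
C = 1 − 0.2423 = 0.7577 bits per channel use.

0.7577 bits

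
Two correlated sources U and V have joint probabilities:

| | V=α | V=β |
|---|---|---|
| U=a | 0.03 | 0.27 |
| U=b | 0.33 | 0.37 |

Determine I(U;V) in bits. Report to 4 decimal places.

0.1036 bits

Marginals: p(U) = (0.3000, 0.7000), p(V) = (0.3600, 0.6400).
I(U;V) = Σ p(x,y)·log₂[p(x,y)/(p(x)p(y))].
  (a,α): 0.03·log₂(0.2778) = -0.05544
  (a,β): 0.27·log₂(1.4062) = 0.13280
  (b,α): 0.33·log₂(1.3095) = 0.12838
  (b,β): 0.37·log₂(0.8259) = -0.10211
Sum = 0.1036 bits.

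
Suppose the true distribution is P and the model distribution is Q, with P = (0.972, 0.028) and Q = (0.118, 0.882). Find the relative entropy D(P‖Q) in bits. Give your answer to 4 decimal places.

2.8176 bits

D(P‖Q) = Σ p·log₂(p/q).
  0.972·log₂(0.972/0.118) = 2.95699
  0.028·log₂(0.028/0.882) = -0.13936
D(P‖Q) = 2.8176 bits.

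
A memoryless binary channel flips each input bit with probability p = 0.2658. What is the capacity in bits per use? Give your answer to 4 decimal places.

0.1646 bits

Binary symmetric channel: C = 1 − h₂(ε) where h₂ is the binary entropy function.
h₂(0.2658) = −0.2658·log₂0.2658 − 0.7342·log₂0.7342 = 0.8354.
C = 1 − 0.8354 = 0.1646 bits per channel use.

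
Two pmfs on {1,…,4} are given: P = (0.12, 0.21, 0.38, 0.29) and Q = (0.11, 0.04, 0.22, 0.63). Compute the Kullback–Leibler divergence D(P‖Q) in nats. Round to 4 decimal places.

0.3414 nats

D(P‖Q) = Σ p·ln(p/q).
  0.12·ln(0.12/0.11) = 0.01044
  0.21·ln(0.21/0.04) = 0.34823
  0.38·ln(0.38/0.22) = 0.20769
  0.29·ln(0.29/0.63) = -0.22499
D(P‖Q) = 0.3414 nats.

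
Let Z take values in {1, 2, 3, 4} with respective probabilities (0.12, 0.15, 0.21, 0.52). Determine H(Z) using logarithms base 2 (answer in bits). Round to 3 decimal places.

H(Z) = −Σ p·log₂ p.
  −(0.12)·log₂(0.12) = 0.3671
  −(0.15)·log₂(0.15) = 0.4105
  −(0.21)·log₂(0.21) = 0.4728
  −(0.52)·log₂(0.52) = 0.4906
Sum: 0.3671 + 0.4105 + 0.4728 + 0.4906 = 1.741 bits.

1.741 bits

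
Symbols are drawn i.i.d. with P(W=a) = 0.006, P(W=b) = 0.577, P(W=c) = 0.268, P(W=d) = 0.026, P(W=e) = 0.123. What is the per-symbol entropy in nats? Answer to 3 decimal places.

H(W) = −Σ p·ln p.
  −(0.006)·ln(0.006) = 0.0307
  −(0.577)·ln(0.577) = 0.3173
  −(0.268)·ln(0.268) = 0.3529
  −(0.026)·ln(0.026) = 0.0949
  −(0.123)·ln(0.123) = 0.2578
Sum: 0.0307 + 0.3173 + 0.3529 + 0.0949 + 0.2578 = 1.054 nats.

1.054 nats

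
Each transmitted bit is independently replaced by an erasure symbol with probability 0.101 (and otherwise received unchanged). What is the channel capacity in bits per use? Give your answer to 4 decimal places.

0.8990 bits

Binary erasure channel: capacity C = 1 − ε.
C = 1 − 0.101 = 0.8990 bits per channel use.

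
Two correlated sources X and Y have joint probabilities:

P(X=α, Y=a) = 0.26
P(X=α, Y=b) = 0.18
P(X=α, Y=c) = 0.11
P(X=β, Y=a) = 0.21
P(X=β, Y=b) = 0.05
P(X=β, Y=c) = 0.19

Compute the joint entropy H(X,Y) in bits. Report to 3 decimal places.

2.445 bits

H(X,Y) = −Σ p(x,y)·log₂ p(x,y) over all 6 cells.
  cell (α,a): −0.26·log₂0.26 = 0.5053
  cell (α,b): −0.18·log₂0.18 = 0.4453
  cell (α,c): −0.11·log₂0.11 = 0.3503
  cell (β,a): −0.21·log₂0.21 = 0.4728
  cell (β,b): −0.05·log₂0.05 = 0.2161
  cell (β,c): −0.19·log₂0.19 = 0.4552
Sum = 2.445 bits.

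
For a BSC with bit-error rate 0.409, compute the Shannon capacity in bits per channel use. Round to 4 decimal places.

0.0240 bits

Binary symmetric channel: C = 1 − h₂(ε) where h₂ is the binary entropy function.
h₂(0.409) = −0.409·log₂0.409 − 0.591·log₂0.591 = 0.9760.
C = 1 − 0.9760 = 0.0240 bits per channel use.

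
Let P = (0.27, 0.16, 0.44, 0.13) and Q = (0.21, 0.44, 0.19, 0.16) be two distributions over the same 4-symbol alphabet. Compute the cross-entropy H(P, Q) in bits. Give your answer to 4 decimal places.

H(P,Q) = −Σ p·log₂ q.
  −0.27·log₂(0.21) = 0.60792
  −0.16·log₂(0.44) = 0.18951
  −0.44·log₂(0.19) = 1.05421
  −0.13·log₂(0.16) = 0.34370
H(P,Q) = 2.1953 bits.

2.1953 bits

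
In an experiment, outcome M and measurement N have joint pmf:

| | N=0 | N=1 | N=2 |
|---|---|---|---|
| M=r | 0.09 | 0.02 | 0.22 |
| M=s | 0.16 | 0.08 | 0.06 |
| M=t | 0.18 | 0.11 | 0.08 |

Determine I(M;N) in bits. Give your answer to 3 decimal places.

Marginals: p(M) = (0.3300, 0.3000, 0.3700), p(N) = (0.4300, 0.2100, 0.3600).
I(M;N) = H(M) + H(N) − H(M,N).
H(M) = 1.5796, H(N) = 1.5270, H(M,N) = 2.9513.
I(M;N) = 1.5796 + 1.5270 − 2.9513 = 0.155 bits.

0.155 bits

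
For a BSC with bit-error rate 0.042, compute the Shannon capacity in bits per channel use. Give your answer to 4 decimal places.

Binary symmetric channel: C = 1 − h₂(ε) where h₂ is the binary entropy function.
h₂(0.042) = −0.042·log₂0.042 − 0.958·log₂0.958 = 0.2514.
C = 1 − 0.2514 = 0.7486 bits per channel use.

0.7486 bits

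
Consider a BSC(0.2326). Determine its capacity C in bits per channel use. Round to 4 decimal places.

0.2175 bits

Binary symmetric channel: C = 1 − h₂(ε) where h₂ is the binary entropy function.
h₂(0.2326) = −0.2326·log₂0.2326 − 0.7674·log₂0.7674 = 0.7825.
C = 1 − 0.7825 = 0.2175 bits per channel use.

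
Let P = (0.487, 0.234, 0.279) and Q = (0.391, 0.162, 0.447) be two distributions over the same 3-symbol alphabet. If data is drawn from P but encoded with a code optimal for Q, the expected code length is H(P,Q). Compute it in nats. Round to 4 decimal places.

1.1079 nats

H(P,Q) = −Σ p·ln q.
  −0.487·ln(0.391) = 0.45732
  −0.234·ln(0.162) = 0.42592
  −0.279·ln(0.447) = 0.22465
H(P,Q) = 1.1079 nats.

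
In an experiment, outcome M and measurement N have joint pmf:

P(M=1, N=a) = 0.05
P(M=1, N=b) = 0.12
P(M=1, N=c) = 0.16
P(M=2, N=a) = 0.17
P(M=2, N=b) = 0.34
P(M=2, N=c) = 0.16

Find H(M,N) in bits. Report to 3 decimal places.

2.393 bits

H(M,N) = −Σ p(x,y)·log₂ p(x,y) over all 6 cells.
  cell (1,a): −0.05·log₂0.05 = 0.2161
  cell (1,b): −0.12·log₂0.12 = 0.3671
  cell (1,c): −0.16·log₂0.16 = 0.4230
  cell (2,a): −0.17·log₂0.17 = 0.4346
  cell (2,b): −0.34·log₂0.34 = 0.5292
  cell (2,c): −0.16·log₂0.16 = 0.4230
Sum = 2.393 bits.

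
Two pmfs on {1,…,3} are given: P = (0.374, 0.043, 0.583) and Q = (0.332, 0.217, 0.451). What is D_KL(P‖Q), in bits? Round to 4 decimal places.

D(P‖Q) = Σ p·log₂(p/q).
  0.374·log₂(0.374/0.332) = 0.06427
  0.043·log₂(0.043/0.217) = -0.10042
  0.583·log₂(0.583/0.451) = 0.21592
D(P‖Q) = 0.1798 bits.

0.1798 bits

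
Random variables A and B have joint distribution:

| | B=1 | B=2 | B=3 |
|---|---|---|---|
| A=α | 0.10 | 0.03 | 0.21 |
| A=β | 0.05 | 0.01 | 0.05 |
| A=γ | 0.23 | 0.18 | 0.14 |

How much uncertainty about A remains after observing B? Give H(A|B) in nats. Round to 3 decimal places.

Marginals: p(A) = (0.3400, 0.1100, 0.5500), p(B) = (0.3800, 0.2200, 0.4000).
H(A|B) = Σ p(B) · H(A|B=·).
  B=1: p=0.3800, H(A|B=1) = 0.9221
  B=2: p=0.2200, H(A|B=2) = 0.5764
  B=3: p=0.4000, H(A|B=3) = 0.9657
Weighted sum = 0.863 nats.

0.863 nats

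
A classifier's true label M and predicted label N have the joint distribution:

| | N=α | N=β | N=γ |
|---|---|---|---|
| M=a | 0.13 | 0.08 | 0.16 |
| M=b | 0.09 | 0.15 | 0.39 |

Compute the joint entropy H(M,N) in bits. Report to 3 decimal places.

H(M,N) = −Σ p(x,y)·log₂ p(x,y) over all 6 cells.
  cell (a,α): −0.13·log₂0.13 = 0.3826
  cell (a,β): −0.08·log₂0.08 = 0.2915
  cell (a,γ): −0.16·log₂0.16 = 0.4230
  cell (b,α): −0.09·log₂0.09 = 0.3127
  cell (b,β): −0.15·log₂0.15 = 0.4105
  cell (b,γ): −0.39·log₂0.39 = 0.5298
Sum = 2.350 bits.

2.350 bits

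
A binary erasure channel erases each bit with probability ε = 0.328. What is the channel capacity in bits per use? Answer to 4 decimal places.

0.6720 bits

Binary erasure channel: capacity C = 1 − ε.
C = 1 − 0.328 = 0.6720 bits per channel use.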